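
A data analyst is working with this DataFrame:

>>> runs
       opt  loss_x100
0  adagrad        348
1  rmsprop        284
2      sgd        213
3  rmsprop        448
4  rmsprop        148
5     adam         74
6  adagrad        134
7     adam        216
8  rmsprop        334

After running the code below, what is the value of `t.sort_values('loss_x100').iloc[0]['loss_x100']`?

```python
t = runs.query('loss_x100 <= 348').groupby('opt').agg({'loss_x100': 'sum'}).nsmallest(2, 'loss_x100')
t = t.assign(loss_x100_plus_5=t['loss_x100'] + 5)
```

filter rows where loss_x100 <= 348:
       opt  loss_x100
0  adagrad        348
1  rmsprop        284
2      sgd        213
4  rmsprop        148
5     adam         74
6  adagrad        134
7     adam        216
8  rmsprop        334
group by opt, sum of loss_x100:
         loss_x100
opt               
adagrad        482
adam           290
rmsprop        766
sgd            213
take 2 rows with smallest loss_x100:
      loss_x100
opt            
sgd         213
adam        290
add column loss_x100_plus_5 = t['loss_x100'] + 5:
      loss_x100  loss_x100_plus_5
opt                              
sgd         213               218
adam        290               295
sort by loss_x100:
      loss_x100  loss_x100_plus_5
opt                              
sgd         213               218
adam        290               295
Then the value at position 0, column 'loss_x100': 213

213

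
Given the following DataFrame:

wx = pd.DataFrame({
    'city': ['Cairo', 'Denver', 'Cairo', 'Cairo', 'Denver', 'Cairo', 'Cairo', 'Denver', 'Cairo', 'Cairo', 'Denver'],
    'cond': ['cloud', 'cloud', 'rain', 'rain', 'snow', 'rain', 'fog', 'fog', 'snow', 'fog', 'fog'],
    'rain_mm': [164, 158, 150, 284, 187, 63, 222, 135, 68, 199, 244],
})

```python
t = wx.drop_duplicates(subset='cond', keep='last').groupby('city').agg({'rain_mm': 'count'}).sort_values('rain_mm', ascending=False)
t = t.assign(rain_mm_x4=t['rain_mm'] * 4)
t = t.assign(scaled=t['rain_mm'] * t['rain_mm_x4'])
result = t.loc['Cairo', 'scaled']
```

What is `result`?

drop duplicate cond (keep=last):
      city   cond  rain_mm
1   Denver  cloud      158
5    Cairo   rain       63
8    Cairo   snow       68
10  Denver    fog      244
group by city, count of rain_mm:
        rain_mm
city           
Cairo         2
Denver        2
sort by rain_mm descending:
        rain_mm
city           
Cairo         2
Denver        2
add column rain_mm_x4 = t['rain_mm'] * 4:
        rain_mm  rain_mm_x4
city                       
Cairo         2           8
Denver        2           8
add column scaled = t['rain_mm'] * t['rain_mm_x4']:
        rain_mm  rain_mm_x4  scaled
city                               
Cairo         2           8      16
Denver        2           8      16
Hence 16.

16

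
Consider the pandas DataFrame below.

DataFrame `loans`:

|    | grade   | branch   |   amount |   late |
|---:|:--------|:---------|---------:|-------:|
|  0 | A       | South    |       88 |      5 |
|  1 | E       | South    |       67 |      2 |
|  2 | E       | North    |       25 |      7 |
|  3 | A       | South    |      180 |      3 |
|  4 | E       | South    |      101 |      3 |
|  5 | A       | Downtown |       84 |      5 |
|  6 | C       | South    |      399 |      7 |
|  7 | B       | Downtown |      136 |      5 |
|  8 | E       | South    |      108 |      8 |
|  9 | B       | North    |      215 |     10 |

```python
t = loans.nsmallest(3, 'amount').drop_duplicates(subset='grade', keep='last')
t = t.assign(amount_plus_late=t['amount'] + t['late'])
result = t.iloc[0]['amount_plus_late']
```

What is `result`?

take 3 rows with smallest amount:
  grade    branch  amount  late
2     E     North      25     7
1     E     South      67     2
5     A  Downtown      84     5
drop duplicate grade (keep=last):
  grade    branch  amount  late
1     E     South      67     2
5     A  Downtown      84     5
add column amount_plus_late = t['amount'] + t['late']:
  grade    branch  amount  late  amount_plus_late
1     E     South      67     2                69
5     A  Downtown      84     5                89
Hence 69.

69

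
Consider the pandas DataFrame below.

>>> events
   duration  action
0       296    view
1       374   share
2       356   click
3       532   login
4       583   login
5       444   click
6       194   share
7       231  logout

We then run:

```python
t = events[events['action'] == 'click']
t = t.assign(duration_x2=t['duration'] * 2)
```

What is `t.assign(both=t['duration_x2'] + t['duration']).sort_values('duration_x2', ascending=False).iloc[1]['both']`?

filter rows where action == 'click':
   duration action
2       356  click
5       444  click
add column duration_x2 = t['duration'] * 2:
   duration action  duration_x2
2       356  click          712
5       444  click          888
add column both = t['duration_x2'] + t['duration']:
   duration action  duration_x2  both
2       356  click          712  1068
5       444  click          888  1332
sort by duration_x2 descending:
   duration action  duration_x2  both
5       444  click          888  1332
2       356  click          712  1068
So iloc[1]['both'] = 1068.

1068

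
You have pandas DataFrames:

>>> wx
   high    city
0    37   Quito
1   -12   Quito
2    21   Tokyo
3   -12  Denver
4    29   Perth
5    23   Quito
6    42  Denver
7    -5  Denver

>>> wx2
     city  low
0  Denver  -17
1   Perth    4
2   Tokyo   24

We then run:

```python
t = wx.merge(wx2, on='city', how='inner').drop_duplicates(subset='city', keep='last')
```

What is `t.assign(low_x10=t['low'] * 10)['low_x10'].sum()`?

merge on 'city' (how='inner') → 5 rows:
   high    city  low
0    21   Tokyo   24
1   -12  Denver  -17
2    29   Perth    4
3    42  Denver  -17
4    -5  Denver  -17
drop duplicate city (keep=last):
   high    city  low
0    21   Tokyo   24
2    29   Perth    4
4    -5  Denver  -17
add column low_x10 = t['low'] * 10:
   high    city  low  low_x10
0    21   Tokyo   24      240
2    29   Perth    4       40
4    -5  Denver  -17     -170
Taking the sum of column 'low_x10' gives 110.

110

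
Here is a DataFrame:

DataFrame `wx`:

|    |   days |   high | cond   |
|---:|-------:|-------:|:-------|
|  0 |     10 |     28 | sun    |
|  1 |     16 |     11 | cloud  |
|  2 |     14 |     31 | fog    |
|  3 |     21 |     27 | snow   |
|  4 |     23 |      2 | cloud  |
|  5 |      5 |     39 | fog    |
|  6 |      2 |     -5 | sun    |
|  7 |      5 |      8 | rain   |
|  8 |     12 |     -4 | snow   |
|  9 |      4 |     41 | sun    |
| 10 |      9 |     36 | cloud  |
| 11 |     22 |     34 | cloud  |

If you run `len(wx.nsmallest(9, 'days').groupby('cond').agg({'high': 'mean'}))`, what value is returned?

5

take 9 rows with smallest days:
    days  high   cond
6      2    -5    sun
9      4    41    sun
5      5    39    fog
7      5     8   rain
10     9    36  cloud
0     10    28    sun
8     12    -4   snow
2     14    31    fog
1     16    11  cloud
group by cond, mean of high:
            high
cond            
cloud  23.500000
fog    35.000000
rain    8.000000
snow   -4.000000
sun    21.333333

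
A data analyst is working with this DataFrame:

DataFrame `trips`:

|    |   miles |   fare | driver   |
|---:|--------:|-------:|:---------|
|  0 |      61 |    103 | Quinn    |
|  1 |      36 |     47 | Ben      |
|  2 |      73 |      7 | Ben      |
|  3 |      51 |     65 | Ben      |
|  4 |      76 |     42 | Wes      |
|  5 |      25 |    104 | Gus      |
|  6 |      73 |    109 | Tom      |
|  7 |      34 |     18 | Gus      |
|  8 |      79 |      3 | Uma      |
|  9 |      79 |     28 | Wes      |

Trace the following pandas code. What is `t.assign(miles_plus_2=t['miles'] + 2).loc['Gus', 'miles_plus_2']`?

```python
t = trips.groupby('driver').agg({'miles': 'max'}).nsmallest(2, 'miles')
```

36

group by driver, max of miles:
        miles
driver       
Ben        73
Gus        34
Quinn      61
Tom        73
Uma        79
Wes        79
take 2 rows with smallest miles:
        miles
driver       
Gus        34
Quinn      61
add column miles_plus_2 = t['miles'] + 2:
        miles  miles_plus_2
driver                     
Gus        34            36
Quinn      61            63
Hence 36.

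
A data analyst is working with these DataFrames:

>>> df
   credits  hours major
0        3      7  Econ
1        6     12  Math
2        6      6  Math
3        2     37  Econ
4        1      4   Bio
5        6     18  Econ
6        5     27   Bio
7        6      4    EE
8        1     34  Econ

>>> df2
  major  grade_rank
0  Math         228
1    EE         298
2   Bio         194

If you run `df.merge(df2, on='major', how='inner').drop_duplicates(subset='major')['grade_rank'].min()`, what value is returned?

194

merge on 'major' (how='inner') → 5 rows:
   credits  hours major  grade_rank
0        6     12  Math         228
1        6      6  Math         228
2        1      4   Bio         194
3        5     27   Bio         194
4        6      4    EE         298
drop duplicate major (keep=first):
   credits  hours major  grade_rank
0        6     12  Math         228
2        1      4   Bio         194
4        6      4    EE         298
Then the min of column 'grade_rank': 194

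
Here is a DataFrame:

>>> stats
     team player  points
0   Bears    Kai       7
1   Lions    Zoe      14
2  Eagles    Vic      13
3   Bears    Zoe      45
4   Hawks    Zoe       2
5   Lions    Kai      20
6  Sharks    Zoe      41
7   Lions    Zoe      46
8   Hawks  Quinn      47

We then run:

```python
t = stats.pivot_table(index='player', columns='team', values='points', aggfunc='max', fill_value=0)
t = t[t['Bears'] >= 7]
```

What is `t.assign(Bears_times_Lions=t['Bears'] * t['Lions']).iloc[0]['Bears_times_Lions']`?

pivot: rows=player, cols=team, max(points):
team    Bears  Eagles  Hawks  Lions  Sharks
player                                     
Kai         7       0      0     20       0
Quinn       0       0     47      0       0
Vic         0      13      0      0       0
Zoe        45       0      2     46      41
filter rows where Bears >= 7:
team    Bears  Eagles  Hawks  Lions  Sharks
player                                     
Kai         7       0      0     20       0
Zoe        45       0      2     46      41
add column Bears_times_Lions = t['Bears'] * t['Lions']:
team    Bears  Eagles  Hawks  Lions  Sharks  Bears_times_Lions
player                                                        
Kai         7       0      0     20       0                140
Zoe        45       0      2     46      41               2070
Reading off the value at position 0, column 'Bears_times_Lions', we get 140.

140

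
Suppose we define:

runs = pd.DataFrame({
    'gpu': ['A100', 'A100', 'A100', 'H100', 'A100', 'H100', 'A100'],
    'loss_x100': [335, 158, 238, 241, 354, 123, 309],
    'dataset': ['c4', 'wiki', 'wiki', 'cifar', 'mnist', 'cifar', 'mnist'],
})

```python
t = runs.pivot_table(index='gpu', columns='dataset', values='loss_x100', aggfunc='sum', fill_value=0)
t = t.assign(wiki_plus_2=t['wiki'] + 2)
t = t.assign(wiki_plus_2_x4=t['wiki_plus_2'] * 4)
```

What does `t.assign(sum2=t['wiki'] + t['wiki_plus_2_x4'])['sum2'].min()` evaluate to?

pivot: rows=gpu, cols=dataset, sum(loss_x100):
dataset   c4  cifar  mnist  wiki
gpu                             
A100     335      0    663   396
H100       0    364      0     0
add column wiki_plus_2 = t['wiki'] + 2:
dataset   c4  cifar  mnist  wiki  wiki_plus_2
gpu                                          
A100     335      0    663   396          398
H100       0    364      0     0            2
add column wiki_plus_2_x4 = t['wiki_plus_2'] * 4:
dataset   c4  cifar  mnist  wiki  wiki_plus_2  wiki_plus_2_x4
gpu                                                          
A100     335      0    663   396          398            1592
H100       0    364      0     0            2               8
add column sum2 = t['wiki'] + t['wiki_plus_2_x4']:
dataset   c4  cifar  mnist  wiki  wiki_plus_2  wiki_plus_2_x4  sum2
gpu                                                                
A100     335      0    663   396          398            1592  1988
H100       0    364      0     0            2               8     8

8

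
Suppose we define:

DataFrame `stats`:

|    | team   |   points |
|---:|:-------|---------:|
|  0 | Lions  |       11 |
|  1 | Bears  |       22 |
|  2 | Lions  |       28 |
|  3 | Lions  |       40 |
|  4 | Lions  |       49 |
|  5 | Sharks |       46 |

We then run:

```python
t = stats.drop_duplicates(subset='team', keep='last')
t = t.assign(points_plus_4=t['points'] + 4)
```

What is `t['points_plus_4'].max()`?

drop duplicate team (keep=last):
     team  points
1   Bears      22
4   Lions      49
5  Sharks      46
add column points_plus_4 = t['points'] + 4:
     team  points  points_plus_4
1   Bears      22             26
4   Lions      49             53
5  Sharks      46             50
max of column 'points_plus_4' → 53

53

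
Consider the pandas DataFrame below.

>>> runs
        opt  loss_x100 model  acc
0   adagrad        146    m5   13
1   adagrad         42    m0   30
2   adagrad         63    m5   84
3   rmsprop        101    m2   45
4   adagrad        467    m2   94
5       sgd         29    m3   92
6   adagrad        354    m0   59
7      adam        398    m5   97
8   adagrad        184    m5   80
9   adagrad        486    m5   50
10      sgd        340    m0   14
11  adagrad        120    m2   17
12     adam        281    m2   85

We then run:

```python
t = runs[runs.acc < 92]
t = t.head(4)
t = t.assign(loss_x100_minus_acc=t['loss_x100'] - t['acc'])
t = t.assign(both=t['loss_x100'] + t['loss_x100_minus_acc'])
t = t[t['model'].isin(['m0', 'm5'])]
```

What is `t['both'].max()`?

filter rows where acc < 92:
        opt  loss_x100 model  acc
0   adagrad        146    m5   13
1   adagrad         42    m0   30
2   adagrad         63    m5   84
3   rmsprop        101    m2   45
6   adagrad        354    m0   59
8   adagrad        184    m5   80
9   adagrad        486    m5   50
10      sgd        340    m0   14
11  adagrad        120    m2   17
12     adam        281    m2   85
take first 4 rows:
       opt  loss_x100 model  acc
0  adagrad        146    m5   13
1  adagrad         42    m0   30
2  adagrad         63    m5   84
3  rmsprop        101    m2   45
add column loss_x100_minus_acc = t['loss_x100'] - t['acc']:
       opt  loss_x100 model  acc  loss_x100_minus_acc
0  adagrad        146    m5   13                  133
1  adagrad         42    m0   30                   12
2  adagrad         63    m5   84                  -21
3  rmsprop        101    m2   45                   56
add column both = t['loss_x100'] + t['loss_x100_minus_acc']:
       opt  loss_x100 model  acc  loss_x100_minus_acc  both
0  adagrad        146    m5   13                  133   279
1  adagrad         42    m0   30                   12    54
2  adagrad         63    m5   84                  -21    42
3  rmsprop        101    m2   45                   56   157
filter rows where model in ['m0', 'm5']:
       opt  loss_x100 model  acc  loss_x100_minus_acc  both
0  adagrad        146    m5   13                  133   279
1  adagrad         42    m0   30                   12    54
2  adagrad         63    m5   84                  -21    42
So max() = 279.

279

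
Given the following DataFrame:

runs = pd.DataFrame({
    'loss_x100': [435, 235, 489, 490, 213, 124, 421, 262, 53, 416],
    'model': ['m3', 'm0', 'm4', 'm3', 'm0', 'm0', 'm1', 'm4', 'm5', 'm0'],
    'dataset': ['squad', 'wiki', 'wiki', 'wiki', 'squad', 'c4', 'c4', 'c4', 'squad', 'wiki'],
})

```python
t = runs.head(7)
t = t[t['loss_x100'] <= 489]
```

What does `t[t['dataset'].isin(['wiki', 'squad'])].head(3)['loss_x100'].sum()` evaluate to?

take first 7 rows:
   loss_x100 model dataset
0        435    m3   squad
1        235    m0    wiki
2        489    m4    wiki
3        490    m3    wiki
4        213    m0   squad
5        124    m0      c4
6        421    m1      c4
filter rows where loss_x100 <= 489:
   loss_x100 model dataset
0        435    m3   squad
1        235    m0    wiki
2        489    m4    wiki
4        213    m0   squad
5        124    m0      c4
6        421    m1      c4
filter rows where dataset in ['wiki', 'squad']:
   loss_x100 model dataset
0        435    m3   squad
1        235    m0    wiki
2        489    m4    wiki
4        213    m0   squad
take first 3 rows:
   loss_x100 model dataset
0        435    m3   squad
1        235    m0    wiki
2        489    m4    wiki

1159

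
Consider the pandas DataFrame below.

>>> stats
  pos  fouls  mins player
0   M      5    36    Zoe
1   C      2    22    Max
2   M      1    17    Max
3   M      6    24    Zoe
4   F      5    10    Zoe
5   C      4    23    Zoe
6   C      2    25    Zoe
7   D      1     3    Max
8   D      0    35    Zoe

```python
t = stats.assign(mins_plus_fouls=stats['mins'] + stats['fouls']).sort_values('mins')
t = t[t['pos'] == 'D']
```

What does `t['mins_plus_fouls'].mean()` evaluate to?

add column mins_plus_fouls = stats['mins'] + stats['fouls']:
  pos  fouls  mins player  mins_plus_fouls
0   M      5    36    Zoe               41
1   C      2    22    Max               24
2   M      1    17    Max               18
3   M      6    24    Zoe               30
4   F      5    10    Zoe               15
5   C      4    23    Zoe               27
6   C      2    25    Zoe               27
7   D      1     3    Max                4
8   D      0    35    Zoe               35
sort by mins:
  pos  fouls  mins player  mins_plus_fouls
7   D      1     3    Max                4
4   F      5    10    Zoe               15
2   M      1    17    Max               18
1   C      2    22    Max               24
5   C      4    23    Zoe               27
3   M      6    24    Zoe               30
6   C      2    25    Zoe               27
8   D      0    35    Zoe               35
0   M      5    36    Zoe               41
filter rows where pos == 'D':
  pos  fouls  mins player  mins_plus_fouls
7   D      1     3    Max                4
8   D      0    35    Zoe               35
So mean() = 19.5.

19.5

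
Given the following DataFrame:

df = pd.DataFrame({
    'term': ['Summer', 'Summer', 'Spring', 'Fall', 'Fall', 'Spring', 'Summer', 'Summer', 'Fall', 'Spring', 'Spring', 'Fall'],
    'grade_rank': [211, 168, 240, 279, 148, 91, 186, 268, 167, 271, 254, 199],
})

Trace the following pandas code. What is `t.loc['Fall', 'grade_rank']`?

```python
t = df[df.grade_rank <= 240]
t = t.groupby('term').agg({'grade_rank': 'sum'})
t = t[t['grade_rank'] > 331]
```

514

filter rows where grade_rank <= 240:
      term  grade_rank
0   Summer         211
1   Summer         168
2   Spring         240
4     Fall         148
5   Spring          91
6   Summer         186
8     Fall         167
11    Fall         199
group by term, sum of grade_rank:
        grade_rank
term              
Fall           514
Spring         331
Summer         565
filter rows where grade_rank > 331:
        grade_rank
term              
Fall           514
Summer         565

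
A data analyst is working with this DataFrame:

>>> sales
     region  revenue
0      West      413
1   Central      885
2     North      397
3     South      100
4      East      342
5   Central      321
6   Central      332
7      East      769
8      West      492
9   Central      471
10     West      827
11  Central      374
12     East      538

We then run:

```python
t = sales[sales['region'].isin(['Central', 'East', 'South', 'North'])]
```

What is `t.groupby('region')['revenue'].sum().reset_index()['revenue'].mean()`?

filter rows where region in ['Central', 'East', 'South', 'North']:
     region  revenue
1   Central      885
2     North      397
3     South      100
4      East      342
5   Central      321
6   Central      332
7      East      769
9   Central      471
11  Central      374
12     East      538
group by region, sum of revenue:
region
Central    2383
East       1649
North       397
South       100
Name: revenue, dtype: int64
reset_index():
    region  revenue
0  Central     2383
1     East     1649
2    North      397
3    South      100
Then the mean of column 'revenue': 1132.25

1132.25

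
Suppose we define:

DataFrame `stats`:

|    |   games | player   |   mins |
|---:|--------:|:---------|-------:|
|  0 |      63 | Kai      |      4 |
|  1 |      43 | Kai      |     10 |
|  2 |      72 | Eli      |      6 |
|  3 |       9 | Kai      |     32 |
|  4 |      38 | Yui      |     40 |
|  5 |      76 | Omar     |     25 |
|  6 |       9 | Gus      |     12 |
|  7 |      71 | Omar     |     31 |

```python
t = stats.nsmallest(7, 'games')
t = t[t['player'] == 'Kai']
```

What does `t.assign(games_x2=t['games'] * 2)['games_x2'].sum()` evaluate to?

230

take 7 rows with smallest games:
   games player  mins
3      9    Kai    32
6      9    Gus    12
4     38    Yui    40
1     43    Kai    10
0     63    Kai     4
7     71   Omar    31
2     72    Eli     6
filter rows where player == 'Kai':
   games player  mins
3      9    Kai    32
1     43    Kai    10
0     63    Kai     4
add column games_x2 = t['games'] * 2:
   games player  mins  games_x2
3      9    Kai    32        18
1     43    Kai    10        86
0     63    Kai     4       126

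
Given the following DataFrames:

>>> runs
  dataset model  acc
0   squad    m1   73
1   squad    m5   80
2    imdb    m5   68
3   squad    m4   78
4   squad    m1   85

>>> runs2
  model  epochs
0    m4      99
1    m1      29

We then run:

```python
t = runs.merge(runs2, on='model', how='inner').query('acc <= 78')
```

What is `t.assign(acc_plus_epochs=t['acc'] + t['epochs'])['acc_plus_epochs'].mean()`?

139.5

merge on 'model' (how='inner') → 3 rows:
  dataset model  acc  epochs
0   squad    m1   73      29
1   squad    m4   78      99
2   squad    m1   85      29
filter rows where acc <= 78:
  dataset model  acc  epochs
0   squad    m1   73      29
1   squad    m4   78      99
add column acc_plus_epochs = t['acc'] + t['epochs']:
  dataset model  acc  epochs  acc_plus_epochs
0   squad    m1   73      29              102
1   squad    m4   78      99              177
mean of column 'acc_plus_epochs' → 139.5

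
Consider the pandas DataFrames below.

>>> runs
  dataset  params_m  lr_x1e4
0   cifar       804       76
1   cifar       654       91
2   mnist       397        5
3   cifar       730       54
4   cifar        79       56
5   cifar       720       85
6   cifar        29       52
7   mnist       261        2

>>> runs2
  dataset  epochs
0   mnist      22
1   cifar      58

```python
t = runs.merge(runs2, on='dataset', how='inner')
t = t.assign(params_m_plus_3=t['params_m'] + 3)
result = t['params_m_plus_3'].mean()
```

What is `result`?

462.25

merge on 'dataset' (how='inner') → 8 rows:
  dataset  params_m  lr_x1e4  epochs
0   cifar       804       76      58
1   cifar       654       91      58
2   mnist       397        5      22
3   cifar       730       54      58
4   cifar        79       56      58
5   cifar       720       85      58
6   cifar        29       52      58
7   mnist       261        2      22
add column params_m_plus_3 = t['params_m'] + 3:
  dataset  params_m  lr_x1e4  epochs  params_m_plus_3
0   cifar       804       76      58              807
1   cifar       654       91      58              657
2   mnist       397        5      22              400
3   cifar       730       54      58              733
4   cifar        79       56      58               82
5   cifar       720       85      58              723
6   cifar        29       52      58               32
7   mnist       261        2      22              264
Hence 462.25.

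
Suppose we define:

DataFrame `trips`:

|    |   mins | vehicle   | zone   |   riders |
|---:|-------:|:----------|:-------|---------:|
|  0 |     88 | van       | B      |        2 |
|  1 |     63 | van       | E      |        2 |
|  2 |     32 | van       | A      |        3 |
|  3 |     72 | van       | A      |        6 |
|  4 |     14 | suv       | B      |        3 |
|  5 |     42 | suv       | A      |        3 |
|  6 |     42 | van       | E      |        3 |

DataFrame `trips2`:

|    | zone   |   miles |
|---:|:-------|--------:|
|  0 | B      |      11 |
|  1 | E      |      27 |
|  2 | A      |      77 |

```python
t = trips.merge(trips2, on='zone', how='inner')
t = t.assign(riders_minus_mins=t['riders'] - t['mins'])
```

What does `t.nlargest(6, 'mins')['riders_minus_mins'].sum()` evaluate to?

merge on 'zone' (how='inner') → 7 rows:
   mins vehicle zone  riders  miles
0    88     van    B       2     11
1    63     van    E       2     27
2    32     van    A       3     77
3    72     van    A       6     77
4    14     suv    B       3     11
5    42     suv    A       3     77
6    42     van    E       3     27
add column riders_minus_mins = t['riders'] - t['mins']:
   mins vehicle zone  riders  miles  riders_minus_mins
0    88     van    B       2     11                -86
1    63     van    E       2     27                -61
2    32     van    A       3     77                -29
3    72     van    A       6     77                -66
4    14     suv    B       3     11                -11
5    42     suv    A       3     77                -39
6    42     van    E       3     27                -39
take 6 rows with largest mins:
   mins vehicle zone  riders  miles  riders_minus_mins
0    88     van    B       2     11                -86
3    72     van    A       6     77                -66
1    63     van    E       2     27                -61
5    42     suv    A       3     77                -39
6    42     van    E       3     27                -39
2    32     van    A       3     77                -29
Reading off the sum of column 'riders_minus_mins', we get -320.

-320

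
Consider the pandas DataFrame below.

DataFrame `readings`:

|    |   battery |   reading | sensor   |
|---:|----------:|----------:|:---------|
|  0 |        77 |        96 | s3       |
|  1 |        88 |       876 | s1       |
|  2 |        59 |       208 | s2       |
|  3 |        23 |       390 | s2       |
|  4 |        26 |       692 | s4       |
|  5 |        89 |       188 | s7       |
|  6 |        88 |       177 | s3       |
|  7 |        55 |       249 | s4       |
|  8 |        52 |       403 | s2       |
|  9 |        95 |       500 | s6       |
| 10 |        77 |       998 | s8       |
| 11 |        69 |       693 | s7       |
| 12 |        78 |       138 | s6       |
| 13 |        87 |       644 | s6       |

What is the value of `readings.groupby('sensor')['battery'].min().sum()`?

438

group by sensor, min of battery:
sensor
s1    88
s2    23
s3    77
s4    26
s6    78
s7    69
s8    77
Name: battery, dtype: int64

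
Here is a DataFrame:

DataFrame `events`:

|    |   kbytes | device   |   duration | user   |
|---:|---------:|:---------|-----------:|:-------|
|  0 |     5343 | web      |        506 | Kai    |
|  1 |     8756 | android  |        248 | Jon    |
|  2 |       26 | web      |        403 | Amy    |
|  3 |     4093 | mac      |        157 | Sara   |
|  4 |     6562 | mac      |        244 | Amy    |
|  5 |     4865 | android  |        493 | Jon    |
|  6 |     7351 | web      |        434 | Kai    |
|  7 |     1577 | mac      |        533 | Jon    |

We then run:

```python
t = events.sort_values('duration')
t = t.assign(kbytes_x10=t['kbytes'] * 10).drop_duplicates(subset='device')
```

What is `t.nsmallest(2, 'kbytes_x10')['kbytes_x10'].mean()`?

sort by duration:
   kbytes   device  duration  user
3    4093      mac       157  Sara
4    6562      mac       244   Amy
1    8756  android       248   Jon
2      26      web       403   Amy
6    7351      web       434   Kai
5    4865  android       493   Jon
0    5343      web       506   Kai
7    1577      mac       533   Jon
add column kbytes_x10 = t['kbytes'] * 10:
   kbytes   device  duration  user  kbytes_x10
3    4093      mac       157  Sara       40930
4    6562      mac       244   Amy       65620
1    8756  android       248   Jon       87560
2      26      web       403   Amy         260
6    7351      web       434   Kai       73510
5    4865  android       493   Jon       48650
0    5343      web       506   Kai       53430
7    1577      mac       533   Jon       15770
drop duplicate device (keep=first):
   kbytes   device  duration  user  kbytes_x10
3    4093      mac       157  Sara       40930
1    8756  android       248   Jon       87560
2      26      web       403   Amy         260
take 2 rows with smallest kbytes_x10:
   kbytes device  duration  user  kbytes_x10
2      26    web       403   Amy         260
3    4093    mac       157  Sara       40930
Then the mean of column 'kbytes_x10': 20595.0

20595.0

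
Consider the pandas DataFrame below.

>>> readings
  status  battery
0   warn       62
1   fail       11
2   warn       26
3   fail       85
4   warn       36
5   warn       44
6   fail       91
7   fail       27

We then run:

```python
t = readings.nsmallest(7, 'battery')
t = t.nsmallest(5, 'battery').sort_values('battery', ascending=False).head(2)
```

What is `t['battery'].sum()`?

80

take 7 rows with smallest battery:
  status  battery
1   fail       11
2   warn       26
7   fail       27
4   warn       36
5   warn       44
0   warn       62
3   fail       85
take 5 rows with smallest battery:
  status  battery
1   fail       11
2   warn       26
7   fail       27
4   warn       36
5   warn       44
sort by battery descending:
  status  battery
5   warn       44
4   warn       36
7   fail       27
2   warn       26
1   fail       11
take first 2 rows:
  status  battery
5   warn       44
4   warn       36
The sum of column 'battery' is 80.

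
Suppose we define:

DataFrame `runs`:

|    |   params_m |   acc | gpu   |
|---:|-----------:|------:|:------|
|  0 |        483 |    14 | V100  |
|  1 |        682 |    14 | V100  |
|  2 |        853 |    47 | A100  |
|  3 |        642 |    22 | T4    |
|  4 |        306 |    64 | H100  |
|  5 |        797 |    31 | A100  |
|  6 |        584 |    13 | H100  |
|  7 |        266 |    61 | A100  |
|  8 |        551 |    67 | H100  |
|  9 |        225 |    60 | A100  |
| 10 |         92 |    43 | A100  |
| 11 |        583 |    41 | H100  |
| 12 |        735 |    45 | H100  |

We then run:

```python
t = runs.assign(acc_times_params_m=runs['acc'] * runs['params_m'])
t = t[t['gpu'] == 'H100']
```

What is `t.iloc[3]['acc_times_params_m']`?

23903

add column acc_times_params_m = runs['acc'] * runs['params_m']:
    params_m  acc   gpu  acc_times_params_m
0        483   14  V100                6762
1        682   14  V100                9548
2        853   47  A100               40091
3        642   22    T4               14124
4        306   64  H100               19584
5        797   31  A100               24707
6        584   13  H100                7592
7        266   61  A100               16226
8        551   67  H100               36917
9        225   60  A100               13500
10        92   43  A100                3956
11       583   41  H100               23903
12       735   45  H100               33075
filter rows where gpu == 'H100':
    params_m  acc   gpu  acc_times_params_m
4        306   64  H100               19584
6        584   13  H100                7592
8        551   67  H100               36917
11       583   41  H100               23903
12       735   45  H100               33075
Hence 23903.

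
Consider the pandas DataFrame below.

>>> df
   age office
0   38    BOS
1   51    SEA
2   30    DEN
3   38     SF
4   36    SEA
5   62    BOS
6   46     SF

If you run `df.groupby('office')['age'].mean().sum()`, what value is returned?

group by office, mean of age:
office
BOS    50.0
DEN    30.0
SEA    43.5
SF     42.0
Name: age, dtype: float64
Hence 165.5.

165.5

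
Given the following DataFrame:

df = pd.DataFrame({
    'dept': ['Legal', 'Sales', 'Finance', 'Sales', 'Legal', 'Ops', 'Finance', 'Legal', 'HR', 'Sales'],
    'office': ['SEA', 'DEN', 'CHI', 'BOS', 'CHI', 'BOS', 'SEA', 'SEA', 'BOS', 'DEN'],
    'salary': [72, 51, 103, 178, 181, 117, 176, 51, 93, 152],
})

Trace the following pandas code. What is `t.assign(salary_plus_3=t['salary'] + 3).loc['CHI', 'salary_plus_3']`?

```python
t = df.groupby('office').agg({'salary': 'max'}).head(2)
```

group by office, max of salary:
        salary
office        
BOS        178
CHI        181
DEN        152
SEA        176
take first 2 rows:
        salary
office        
BOS        178
CHI        181
add column salary_plus_3 = t['salary'] + 3:
        salary  salary_plus_3
office                       
BOS        178            181
CHI        181            184
Finally, value at row 'CHI', column 'salary_plus_3' = 184.

184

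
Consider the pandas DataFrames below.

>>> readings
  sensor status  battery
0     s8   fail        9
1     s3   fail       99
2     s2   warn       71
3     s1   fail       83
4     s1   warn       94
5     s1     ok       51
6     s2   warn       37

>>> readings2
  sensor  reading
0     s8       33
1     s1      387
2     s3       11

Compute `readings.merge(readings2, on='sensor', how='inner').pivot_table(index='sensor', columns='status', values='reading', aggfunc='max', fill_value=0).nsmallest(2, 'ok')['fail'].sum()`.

merge on 'sensor' (how='inner') → 5 rows:
  sensor status  battery  reading
0     s8   fail        9       33
1     s3   fail       99       11
2     s1   fail       83      387
3     s1   warn       94      387
4     s1     ok       51      387
pivot: rows=sensor, cols=status, max(reading):
status  fail   ok  warn
sensor                 
s1       387  387   387
s3        11    0     0
s8        33    0     0
take 2 rows with smallest ok:
status  fail  ok  warn
sensor                
s3        11   0     0
s8        33   0     0

44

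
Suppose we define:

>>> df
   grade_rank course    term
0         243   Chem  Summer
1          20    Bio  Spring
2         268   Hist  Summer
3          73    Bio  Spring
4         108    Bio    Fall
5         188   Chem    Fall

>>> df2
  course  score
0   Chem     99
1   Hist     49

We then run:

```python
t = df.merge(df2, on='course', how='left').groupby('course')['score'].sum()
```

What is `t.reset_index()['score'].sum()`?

merge on 'course' (how='left') → 6 rows:
   grade_rank course    term  score
0         243   Chem  Summer   99.0
1          20    Bio  Spring    NaN
2         268   Hist  Summer   49.0
3          73    Bio  Spring    NaN
4         108    Bio    Fall    NaN
5         188   Chem    Fall   99.0
group by course, sum of score:
course
Bio       0.0
Chem    198.0
Hist     49.0
Name: score, dtype: float64
reset_index():
  course  score
0    Bio    0.0
1   Chem  198.0
2   Hist   49.0
Finally, sum of column 'score' = 247.0.

247.0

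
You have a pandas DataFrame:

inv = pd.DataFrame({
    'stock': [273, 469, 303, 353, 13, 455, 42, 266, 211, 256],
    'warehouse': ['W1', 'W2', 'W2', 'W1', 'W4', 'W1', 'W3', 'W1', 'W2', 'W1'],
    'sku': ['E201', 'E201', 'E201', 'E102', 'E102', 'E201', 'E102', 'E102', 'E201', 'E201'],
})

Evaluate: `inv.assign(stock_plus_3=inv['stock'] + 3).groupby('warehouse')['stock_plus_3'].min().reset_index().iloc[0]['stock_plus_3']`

add column stock_plus_3 = inv['stock'] + 3:
   stock warehouse   sku  stock_plus_3
0    273        W1  E201           276
1    469        W2  E201           472
2    303        W2  E201           306
3    353        W1  E102           356
4     13        W4  E102            16
5    455        W1  E201           458
6     42        W3  E102            45
7    266        W1  E102           269
8    211        W2  E201           214
9    256        W1  E201           259
group by warehouse, min of stock_plus_3:
warehouse
W1    259
W2    214
W3     45
W4     16
Name: stock_plus_3, dtype: int64
reset_index():
  warehouse  stock_plus_3
0        W1           259
1        W2           214
2        W3            45
3        W4            16
Then the value at position 0, column 'stock_plus_3': 259

259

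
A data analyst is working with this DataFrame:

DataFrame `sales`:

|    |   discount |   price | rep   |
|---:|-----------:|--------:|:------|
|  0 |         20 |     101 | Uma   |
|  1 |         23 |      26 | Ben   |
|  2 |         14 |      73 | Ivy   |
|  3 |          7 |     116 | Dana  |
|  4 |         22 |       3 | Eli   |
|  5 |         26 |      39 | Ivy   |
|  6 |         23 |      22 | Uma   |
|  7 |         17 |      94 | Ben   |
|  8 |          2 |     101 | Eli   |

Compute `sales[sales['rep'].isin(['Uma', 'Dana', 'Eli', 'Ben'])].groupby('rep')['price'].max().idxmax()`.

filter rows where rep in ['Uma', 'Dana', 'Eli', 'Ben']:
   discount  price   rep
0        20    101   Uma
1        23     26   Ben
3         7    116  Dana
4        22      3   Eli
6        23     22   Uma
7        17     94   Ben
8         2    101   Eli
group by rep, max of price:
rep
Ben      94
Dana    116
Eli     101
Uma     101
Name: price, dtype: int64

Dana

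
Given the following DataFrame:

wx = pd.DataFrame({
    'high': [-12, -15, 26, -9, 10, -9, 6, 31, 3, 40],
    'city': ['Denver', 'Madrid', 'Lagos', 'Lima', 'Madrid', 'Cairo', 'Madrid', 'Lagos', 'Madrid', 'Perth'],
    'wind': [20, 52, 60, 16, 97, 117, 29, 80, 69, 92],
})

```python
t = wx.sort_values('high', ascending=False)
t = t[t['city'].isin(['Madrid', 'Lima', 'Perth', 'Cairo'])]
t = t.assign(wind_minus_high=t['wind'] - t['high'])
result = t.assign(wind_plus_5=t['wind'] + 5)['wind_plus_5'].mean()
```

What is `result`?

72.4285714286

sort by high descending:
   high    city  wind
9    40   Perth    92
7    31   Lagos    80
2    26   Lagos    60
4    10  Madrid    97
6     6  Madrid    29
8     3  Madrid    69
3    -9    Lima    16
5    -9   Cairo   117
0   -12  Denver    20
1   -15  Madrid    52
filter rows where city in ['Madrid', 'Lima', 'Perth', 'Cairo']:
   high    city  wind
9    40   Perth    92
4    10  Madrid    97
6     6  Madrid    29
8     3  Madrid    69
3    -9    Lima    16
5    -9   Cairo   117
1   -15  Madrid    52
add column wind_minus_high = t['wind'] - t['high']:
   high    city  wind  wind_minus_high
9    40   Perth    92               52
4    10  Madrid    97               87
6     6  Madrid    29               23
8     3  Madrid    69               66
3    -9    Lima    16               25
5    -9   Cairo   117              126
1   -15  Madrid    52               67
add column wind_plus_5 = t['wind'] + 5:
   high    city  wind  wind_minus_high  wind_plus_5
9    40   Perth    92               52           97
4    10  Madrid    97               87          102
6     6  Madrid    29               23           34
8     3  Madrid    69               66           74
3    -9    Lima    16               25           21
5    -9   Cairo   117              126          122
1   -15  Madrid    52               67           57
mean of column 'wind_plus_5' → 72.4285714286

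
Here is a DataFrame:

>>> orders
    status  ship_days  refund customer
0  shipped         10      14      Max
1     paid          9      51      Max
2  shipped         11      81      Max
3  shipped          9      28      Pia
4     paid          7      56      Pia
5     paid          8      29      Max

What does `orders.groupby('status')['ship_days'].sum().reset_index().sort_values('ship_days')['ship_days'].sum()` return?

54

group by status, sum of ship_days:
status
paid       24
shipped    30
Name: ship_days, dtype: int64
reset_index():
    status  ship_days
0     paid         24
1  shipped         30
sort by ship_days:
    status  ship_days
0     paid         24
1  shipped         30
Hence 54.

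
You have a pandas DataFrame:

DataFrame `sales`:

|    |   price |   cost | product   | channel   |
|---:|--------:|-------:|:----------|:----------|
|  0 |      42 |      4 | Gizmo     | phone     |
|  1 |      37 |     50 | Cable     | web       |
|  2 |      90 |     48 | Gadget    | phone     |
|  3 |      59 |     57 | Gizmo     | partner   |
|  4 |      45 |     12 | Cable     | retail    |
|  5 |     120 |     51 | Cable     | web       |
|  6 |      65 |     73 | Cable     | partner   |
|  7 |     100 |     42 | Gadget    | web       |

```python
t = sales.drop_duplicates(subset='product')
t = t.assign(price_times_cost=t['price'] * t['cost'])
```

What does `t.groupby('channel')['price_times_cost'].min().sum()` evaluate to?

2018

drop duplicate product (keep=first):
   price  cost product channel
0     42     4   Gizmo   phone
1     37    50   Cable     web
2     90    48  Gadget   phone
add column price_times_cost = t['price'] * t['cost']:
   price  cost product channel  price_times_cost
0     42     4   Gizmo   phone               168
1     37    50   Cable     web              1850
2     90    48  Gadget   phone              4320
group by channel, min of price_times_cost:
channel
phone     168
web      1850
Name: price_times_cost, dtype: int64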